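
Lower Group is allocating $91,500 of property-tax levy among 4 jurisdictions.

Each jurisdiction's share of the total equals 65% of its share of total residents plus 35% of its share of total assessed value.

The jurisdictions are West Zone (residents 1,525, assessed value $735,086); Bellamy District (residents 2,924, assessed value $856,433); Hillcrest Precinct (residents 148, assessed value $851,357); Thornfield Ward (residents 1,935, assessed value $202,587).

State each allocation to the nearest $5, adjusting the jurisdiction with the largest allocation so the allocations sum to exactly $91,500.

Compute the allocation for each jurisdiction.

Totals — residents 6,532, assessed value 2,645,463.
Blended shares (65% residents + 35% assessed value): West Zone 0.2490; Bellamy District 0.4043; Hillcrest Precinct 0.1274; Thornfield Ward 0.2194.
Raw shares: West Zone 22,784.07; Bellamy District 36,991.19; Hillcrest Precinct 11,653.78; Thornfield Ward 20,070.96.
Rounded to nearest $5: West Zone $22,785; Bellamy District $36,990; Hillcrest Precinct $11,655; Thornfield Ward $20,070. Sum = $91,500.
Rounded total matches; no reconciliation needed.

West Zone: $22,785 | Bellamy District: $36,990 | Hillcrest Precinct: $11,655 | Thornfield Ward: $20,070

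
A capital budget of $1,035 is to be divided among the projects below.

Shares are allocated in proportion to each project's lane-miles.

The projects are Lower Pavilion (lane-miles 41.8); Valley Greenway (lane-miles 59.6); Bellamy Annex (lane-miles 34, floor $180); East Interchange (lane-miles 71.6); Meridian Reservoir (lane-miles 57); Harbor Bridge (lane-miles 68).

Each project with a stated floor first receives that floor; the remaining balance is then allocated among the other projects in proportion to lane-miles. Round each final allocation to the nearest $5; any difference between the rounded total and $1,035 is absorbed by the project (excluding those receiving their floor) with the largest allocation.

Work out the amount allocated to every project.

Minimums first: Bellamy Annex $180. Residual $855.
Residual split over remaining lane-miles 298: Lower Pavilion 119.93 → $120; Valley Greenway 171.00 → $170; East Interchange 205.43 → $205; Meridian Reservoir 163.54 → $165; Harbor Bridge 195.10 → $195.

Lower Pavilion: $120 | Valley Greenway: $170 | Bellamy Annex: $180 | East Interchange: $205 | Meridian Reservoir: $165 | Harbor Bridge: $195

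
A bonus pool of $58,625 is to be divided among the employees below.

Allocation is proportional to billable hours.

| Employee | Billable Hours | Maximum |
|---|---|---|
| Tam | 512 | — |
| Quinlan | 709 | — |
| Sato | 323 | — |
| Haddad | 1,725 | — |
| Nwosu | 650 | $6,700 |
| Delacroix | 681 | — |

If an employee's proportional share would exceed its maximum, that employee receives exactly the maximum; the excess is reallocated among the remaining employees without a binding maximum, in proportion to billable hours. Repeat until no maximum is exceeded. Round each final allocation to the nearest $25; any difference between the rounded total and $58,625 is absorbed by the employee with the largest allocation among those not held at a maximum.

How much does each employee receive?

Tam: $6,725 · Quinlan: $9,325 · Sato: $4,250 · Haddad: $22,675 · Nwosu: $6,700 · Delacroix: $8,950

Combined billable hours = 4,600.
Unconstrained shares: Tam 6,525.22; Quinlan 9,035.90; Sato 4,116.49; Haddad 21,984.38; Nwosu 8,283.97; Delacroix 8,679.05.
Held at cap: Nwosu ($6,700); residual $51,925 reallocated over remaining billable hours 3,950.
Remaining shares: Tam 6,730.53 → $6,725; Quinlan 9,320.21 → $9,325; Sato 4,246.02 → $4,250; Haddad 22,676.11 → $22,675; Delacroix 8,952.13 → $8,950.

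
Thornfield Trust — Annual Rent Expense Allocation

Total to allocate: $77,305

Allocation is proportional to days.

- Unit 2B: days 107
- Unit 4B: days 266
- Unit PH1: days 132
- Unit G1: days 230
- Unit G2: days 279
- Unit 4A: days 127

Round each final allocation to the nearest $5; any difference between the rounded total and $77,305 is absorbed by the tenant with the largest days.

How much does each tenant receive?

Combined days = 107 + 266 + 132 + 230 + 279 + 127 = 1,141.
Pro-rata amounts: Unit 2B 7,249.46; Unit 4B 18,022.02; Unit PH1 8,943.26; Unit G1 15,582.95; Unit G2 18,902.80; Unit 4A 8,604.50.
Rounded to nearest $5: Unit 2B $7,250; Unit 4B $18,020; Unit PH1 $8,945; Unit G1 $15,585; Unit G2 $18,905; Unit 4A $8,605. Sum = $77,310.
Difference $77,305 − $77,310 = −$5 applied to largest days (Unit G2): Unit G2 becomes $18,900.

Unit 2B: $7,250; Unit 4B: $18,020; Unit PH1: $8,945; Unit G1: $15,585; Unit G2: $18,900; Unit 4A: $8,605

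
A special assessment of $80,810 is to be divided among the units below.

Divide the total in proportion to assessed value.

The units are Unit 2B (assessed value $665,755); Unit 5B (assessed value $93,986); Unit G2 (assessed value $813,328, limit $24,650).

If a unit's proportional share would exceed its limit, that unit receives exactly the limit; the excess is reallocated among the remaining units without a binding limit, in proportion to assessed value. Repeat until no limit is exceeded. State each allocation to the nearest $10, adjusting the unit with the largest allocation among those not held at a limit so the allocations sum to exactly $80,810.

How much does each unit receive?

Sum of assessed value: 1,573,069.
Pro-rata shares before constraints: Unit 2B 34,200.45; Unit 5B 4,828.15; Unit G2 41,781.41.
Capped: Unit G2 ($24,650); remaining pool $56,160 reallocated over remaining assessed value 759,741.
Remaining shares: Unit 2B 49,212.56 → $49,210; Unit 5B 6,947.44 → $6,950.

Unit 2B: $49,210 | Unit 5B: $6,950 | Unit G2: $24,650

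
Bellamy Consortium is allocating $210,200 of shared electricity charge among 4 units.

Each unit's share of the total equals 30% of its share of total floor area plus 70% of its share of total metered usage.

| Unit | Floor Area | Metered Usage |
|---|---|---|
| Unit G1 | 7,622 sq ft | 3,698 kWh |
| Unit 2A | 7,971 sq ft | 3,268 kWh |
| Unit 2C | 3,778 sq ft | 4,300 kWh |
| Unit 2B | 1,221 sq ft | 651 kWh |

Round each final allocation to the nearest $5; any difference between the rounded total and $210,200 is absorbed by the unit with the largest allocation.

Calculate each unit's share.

Unit G1: $69,005 · Unit 2A: $64,760 · Unit 2C: $64,660 · Unit 2B: $11,775

Floor area total 20,592; metered usage total 11,917.
Combined weights (30% floor area + 70% metered usage): Unit G1 0.3283; Unit 2A 0.3081; Unit 2C 0.3076; Unit 2B 0.0560.
Unrounded shares: Unit G1 69,000.72; Unit 2A 64,760.24; Unit 2C 64,661.96; Unit 2B 11,777.08.
At nearest $5: Unit G1 $69,000; Unit 2A $64,760; Unit 2C $64,660; Unit 2B $11,775. Sum = $210,195.
Difference $210,200 − $210,195 = +$5 applied to largest allocation (Unit G1): Unit G1 becomes $69,005.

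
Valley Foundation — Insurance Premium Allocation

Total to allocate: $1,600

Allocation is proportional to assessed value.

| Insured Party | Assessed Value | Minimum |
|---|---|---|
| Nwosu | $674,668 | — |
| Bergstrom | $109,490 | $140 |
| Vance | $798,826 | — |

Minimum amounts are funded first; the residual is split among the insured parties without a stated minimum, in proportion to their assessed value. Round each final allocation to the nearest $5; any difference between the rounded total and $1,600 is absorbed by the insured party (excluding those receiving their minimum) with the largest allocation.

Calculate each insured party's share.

Guaranteed amounts: Bergstrom $140. Residual $1,460.
Residual split over remaining assessed value 1,473,494: Nwosu 668.49 → $670; Vance 791.51 → $790.

Nwosu: $670 | Bergstrom: $140 | Vance: $790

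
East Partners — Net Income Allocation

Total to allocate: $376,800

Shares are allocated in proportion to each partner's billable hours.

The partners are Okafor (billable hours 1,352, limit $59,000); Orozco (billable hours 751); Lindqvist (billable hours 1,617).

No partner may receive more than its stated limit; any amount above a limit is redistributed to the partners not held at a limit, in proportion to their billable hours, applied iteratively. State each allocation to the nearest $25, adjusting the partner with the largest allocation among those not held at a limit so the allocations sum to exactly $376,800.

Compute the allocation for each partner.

Okafor: $59,000; Orozco: $100,800; Lindqvist: $217,000

Sum of billable hours: 3,720.
Pro-rata shares before constraints: Okafor 136,944.52; Orozco 76,069.03; Lindqvist 163,786.45.
Held at cap: Okafor ($59,000); residual $317,800 reallocated over remaining billable hours 2,368.
Redistributed shares: Orozco 100,788.77 → $100,800; Lindqvist 217,011.23 → $217,000.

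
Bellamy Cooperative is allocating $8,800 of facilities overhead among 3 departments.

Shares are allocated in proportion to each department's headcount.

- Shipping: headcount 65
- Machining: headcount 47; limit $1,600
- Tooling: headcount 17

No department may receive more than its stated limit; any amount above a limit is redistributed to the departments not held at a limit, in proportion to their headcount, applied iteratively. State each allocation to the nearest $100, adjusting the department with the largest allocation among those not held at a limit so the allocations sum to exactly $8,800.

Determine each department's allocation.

Sum of headcount: 129.
Unconstrained shares: Shipping 4,434.11; Machining 3,206.20; Tooling 1,159.69.
Held at cap: Machining ($1,600); residual $7,200 reallocated over remaining headcount 82.
Shares after redistribution: Shipping 5,707.32 → $5,700; Tooling 1,492.68 → $1,500.

Shipping: $5,700 | Machining: $1,600 | Tooling: $1,500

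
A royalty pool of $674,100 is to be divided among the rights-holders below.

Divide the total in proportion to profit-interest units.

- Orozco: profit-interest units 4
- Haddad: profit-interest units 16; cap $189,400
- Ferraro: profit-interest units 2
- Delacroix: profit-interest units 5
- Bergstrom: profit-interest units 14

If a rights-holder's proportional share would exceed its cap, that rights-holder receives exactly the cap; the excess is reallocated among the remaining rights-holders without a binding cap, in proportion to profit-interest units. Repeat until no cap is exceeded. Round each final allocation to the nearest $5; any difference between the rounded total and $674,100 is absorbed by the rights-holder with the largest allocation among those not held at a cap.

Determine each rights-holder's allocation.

Orozco: $77,550; Haddad: $189,400; Ferraro: $38,775; Delacroix: $96,940; Bergstrom: $271,435

Combined profit-interest units = 41.
Pro-rata shares before constraints: Orozco 65,765.85; Haddad 263,063.41; Ferraro 32,882.93; Delacroix 82,207.32; Bergstrom 230,180.49.
Cap binds for Haddad ($189,400); remaining pool $484,700 reallocated over remaining profit-interest units 25.
Remaining shares: Orozco 77,552.00 → $77,550; Ferraro 38,776.00 → $38,775; Delacroix 96,940.00 → $96,940; Bergstrom 271,432.00 → $271,430.
Rounding difference +$5 applied to Bergstrom → $271,435.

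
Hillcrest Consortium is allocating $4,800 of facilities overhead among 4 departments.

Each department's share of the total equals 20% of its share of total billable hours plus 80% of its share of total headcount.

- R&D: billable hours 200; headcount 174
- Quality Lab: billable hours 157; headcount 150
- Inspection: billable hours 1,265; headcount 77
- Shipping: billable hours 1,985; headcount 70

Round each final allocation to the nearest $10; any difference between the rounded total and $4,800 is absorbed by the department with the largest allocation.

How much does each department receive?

Billable hours total 3,607; headcount total 471.
Combined weights (20% billable hours + 80% headcount): R&D 0.3066; Quality Lab 0.2635; Inspection 0.2009; Shipping 0.2290.
Pro-rata amounts: R&D 1,471.83; Quality Lab 1,264.72; Inspection 964.45; Shipping 1,099.01.
At nearest $10: R&D $1,470; Quality Lab $1,260; Inspection $960; Shipping $1,100. Sum = $4,790.
Difference $4,800 − $4,790 = +$10 applied to largest allocation (R&D): R&D becomes $1,480.

R&D: $1,480 | Quality Lab: $1,260 | Inspection: $960 | Shipping: $1,100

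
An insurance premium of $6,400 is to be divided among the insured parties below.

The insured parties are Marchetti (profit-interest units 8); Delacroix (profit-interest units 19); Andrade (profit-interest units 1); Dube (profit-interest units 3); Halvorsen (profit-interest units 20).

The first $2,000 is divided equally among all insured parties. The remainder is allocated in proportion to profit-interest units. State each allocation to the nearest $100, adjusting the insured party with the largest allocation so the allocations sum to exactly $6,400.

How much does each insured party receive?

Marchetti: $1,100; Delacroix: $2,000; Andrade: $500; Dube: $700; Halvorsen: $2,100

First tranche $2,000 split equally: $400 each.
Remainder $4,400 by profit-interest units (total 51): Marchetti 690.20 → $700; Delacroix 1,639.22 → $1,600; Andrade 86.27 → $100; Dube 258.82 → $300; Halvorsen 1,725.49 → $1,700.
Totals: Marchetti $400 + $700 = $1,100; Delacroix $400 + $1,600 = $2,000; Andrade $400 + $100 = $500; Dube $400 + $300 = $700; Halvorsen $400 + $1,700 = $2,100.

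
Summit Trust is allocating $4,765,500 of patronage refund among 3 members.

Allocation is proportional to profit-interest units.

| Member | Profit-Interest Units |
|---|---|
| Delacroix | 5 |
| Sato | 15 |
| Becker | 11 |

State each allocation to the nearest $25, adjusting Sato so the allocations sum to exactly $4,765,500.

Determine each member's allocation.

Delacroix: $768,625; Sato: $2,305,900; Becker: $1,690,975

Sum of profit-interest units: 31.
Unrounded shares: Delacroix 5/31 × $4,765,500 = 768,629.03; Sato 15/31 × $4,765,500 = 2,305,887.10; Becker 11/31 × $4,765,500 = 1,690,983.87.
Rounded to nearest $25: Delacroix $768,625; Sato $2,305,875; Becker $1,690,975. Sum = $4,765,475.
Difference $4,765,500 − $4,765,475 = +$25 applied to Sato: Sato becomes $2,305,900.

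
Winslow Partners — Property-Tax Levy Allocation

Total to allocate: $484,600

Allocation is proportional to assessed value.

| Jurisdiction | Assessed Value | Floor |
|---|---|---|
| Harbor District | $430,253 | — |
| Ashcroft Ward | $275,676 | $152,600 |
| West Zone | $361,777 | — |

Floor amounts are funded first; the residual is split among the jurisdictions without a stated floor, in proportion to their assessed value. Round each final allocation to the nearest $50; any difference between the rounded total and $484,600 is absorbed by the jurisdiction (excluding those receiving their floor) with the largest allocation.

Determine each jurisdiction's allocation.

Fund the minimums — Ashcroft Ward $152,600. Remaining pool $332,000.
Remaining pool split over remaining assessed value 792,030: Harbor District 180,351.75 → $180,350; West Zone 151,648.25 → $151,650.

Harbor District: $180,350; Ashcroft Ward: $152,600; West Zone: $151,650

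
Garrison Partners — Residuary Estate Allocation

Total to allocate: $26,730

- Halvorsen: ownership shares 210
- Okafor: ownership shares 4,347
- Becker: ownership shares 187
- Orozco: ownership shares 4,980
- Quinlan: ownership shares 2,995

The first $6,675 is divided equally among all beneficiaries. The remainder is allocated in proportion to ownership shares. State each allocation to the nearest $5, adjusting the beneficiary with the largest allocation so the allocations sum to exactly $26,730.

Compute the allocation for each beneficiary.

First tranche $6,675 split equally: $1,335 each.
Remainder $20,055 by ownership shares (total 12,719): Halvorsen 331.12 → $330; Okafor 6,854.24 → $6,855; Becker 294.86 → $295; Orozco 7,852.34 → $7,850; Quinlan 4,722.44 → $4,720.
Rounding difference +$5 on remainder applied to Orozco.
Totals: Halvorsen $1,335 + $330 = $1,665; Okafor $1,335 + $6,855 = $8,190; Becker $1,335 + $295 = $1,630; Orozco $1,335 + $7,855 = $9,190; Quinlan $1,335 + $4,720 = $6,055.

Halvorsen: $1,665 | Okafor: $8,190 | Becker: $1,630 | Orozco: $9,190 | Quinlan: $6,055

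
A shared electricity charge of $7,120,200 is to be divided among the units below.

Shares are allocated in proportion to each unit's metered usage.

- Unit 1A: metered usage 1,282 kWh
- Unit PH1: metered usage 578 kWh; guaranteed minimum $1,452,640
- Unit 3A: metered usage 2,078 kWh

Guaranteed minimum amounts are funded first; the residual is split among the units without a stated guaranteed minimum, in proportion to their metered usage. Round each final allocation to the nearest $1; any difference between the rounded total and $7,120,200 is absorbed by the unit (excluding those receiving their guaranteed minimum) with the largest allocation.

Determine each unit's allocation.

Minimums first: Unit PH1 $1,452,640. Balance $5,667,560.
Balance split over remaining metered usage 3,360: Unit 1A 2,162,444.02 → $2,162,444; Unit 3A 3,505,115.98 → $3,505,116.

Unit 1A: $2,162,444; Unit PH1: $1,452,640; Unit 3A: $3,505,116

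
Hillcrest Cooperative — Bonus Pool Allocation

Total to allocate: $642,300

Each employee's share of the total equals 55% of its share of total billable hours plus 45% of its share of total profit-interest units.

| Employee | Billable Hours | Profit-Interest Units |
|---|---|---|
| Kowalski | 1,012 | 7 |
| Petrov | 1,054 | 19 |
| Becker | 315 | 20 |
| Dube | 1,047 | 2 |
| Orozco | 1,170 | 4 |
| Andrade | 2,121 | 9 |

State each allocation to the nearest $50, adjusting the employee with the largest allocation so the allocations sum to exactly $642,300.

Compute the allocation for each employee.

Totals — billable hours 6,719, profit-interest units 61.
Blended shares (55% billable hours + 45% profit-interest units): Kowalski 0.1345; Petrov 0.2264; Becker 0.1733; Dube 0.1005; Orozco 0.1253; Andrade 0.2400.
Proportional shares: Kowalski 86,375.90; Petrov 145,443.47; Becker 111,327.34; Dube 64,524.70; Orozco 80,468.23; Andrade 154,160.37.
After rounding ($50): Kowalski $86,400; Petrov $145,450; Becker $111,350; Dube $64,500; Orozco $80,450; Andrade $154,150. Sum = $642,300.
Rounded total matches; no reconciliation needed.

Kowalski: $86,400 | Petrov: $145,450 | Becker: $111,350 | Dube: $64,500 | Orozco: $80,450 | Andrade: $154,150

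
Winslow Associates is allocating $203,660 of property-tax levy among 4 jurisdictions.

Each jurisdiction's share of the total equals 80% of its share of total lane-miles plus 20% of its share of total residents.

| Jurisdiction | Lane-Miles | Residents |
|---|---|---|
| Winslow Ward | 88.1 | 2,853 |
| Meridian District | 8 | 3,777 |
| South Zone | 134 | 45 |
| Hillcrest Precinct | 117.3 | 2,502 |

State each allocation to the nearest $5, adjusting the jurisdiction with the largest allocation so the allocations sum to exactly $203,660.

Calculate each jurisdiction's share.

Totals — lane-miles 347.4, residents 9,177.
Composite weights (80% lane-miles + 20% residents): Winslow Ward 0.2651; Meridian District 0.1007; South Zone 0.3096; Hillcrest Precinct 0.3246.
Raw shares: Winslow Ward 53,981.25; Meridian District 20,516.11; South Zone 63,044.73; Hillcrest Precinct 66,117.92.
Rounded to nearest $5: Winslow Ward $53,980; Meridian District $20,515; South Zone $63,045; Hillcrest Precinct $66,120. Sum = $203,660.
Rounded total matches; no reconciliation needed.

Winslow Ward: $53,980 | Meridian District: $20,515 | South Zone: $63,045 | Hillcrest Precinct: $66,120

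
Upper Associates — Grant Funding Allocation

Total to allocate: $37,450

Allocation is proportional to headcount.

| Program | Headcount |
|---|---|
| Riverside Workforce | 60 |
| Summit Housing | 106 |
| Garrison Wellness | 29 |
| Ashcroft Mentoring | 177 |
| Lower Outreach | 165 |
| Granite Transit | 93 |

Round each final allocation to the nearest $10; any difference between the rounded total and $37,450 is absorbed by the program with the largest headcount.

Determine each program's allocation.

Headcount total: 60 + 106 + 29 + 177 + 165 + 93 = 630.
Proportional shares: Riverside Workforce 3,566.67; Summit Housing 6,301.11; Garrison Wellness 1,723.89; Ashcroft Mentoring 10,521.67; Lower Outreach 9,808.33; Granite Transit 5,528.33.
At nearest $10: Riverside Workforce $3,570; Summit Housing $6,300; Garrison Wellness $1,720; Ashcroft Mentoring $10,520; Lower Outreach $9,810; Granite Transit $5,530. Sum = $37,450.
No rounding difference to absorb.

Riverside Workforce: $3,570 · Summit Housing: $6,300 · Garrison Wellness: $1,720 · Ashcroft Mentoring: $10,520 · Lower Outreach: $9,810 · Granite Transit: $5,530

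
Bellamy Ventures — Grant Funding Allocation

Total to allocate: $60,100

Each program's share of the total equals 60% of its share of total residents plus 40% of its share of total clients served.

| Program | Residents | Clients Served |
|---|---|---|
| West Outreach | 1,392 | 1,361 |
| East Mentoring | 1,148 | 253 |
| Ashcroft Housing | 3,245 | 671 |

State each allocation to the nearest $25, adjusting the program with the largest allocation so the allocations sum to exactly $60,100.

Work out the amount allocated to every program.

West Outreach: $23,000 · East Mentoring: $9,825 · Ashcroft Housing: $27,275

Totals — residents 5,785, clients served 2,285.
Blended shares (60% residents + 40% clients served): West Outreach 0.3826; East Mentoring 0.1634; Ashcroft Housing 0.4540.
Pro-rata amounts: West Outreach 22,995.63; East Mentoring 9,817.66; Ashcroft Housing 27,286.71.
After rounding ($25): West Outreach $23,000; East Mentoring $9,825; Ashcroft Housing $27,275. Sum = $60,100.
Sum already equals the total — no adjustment.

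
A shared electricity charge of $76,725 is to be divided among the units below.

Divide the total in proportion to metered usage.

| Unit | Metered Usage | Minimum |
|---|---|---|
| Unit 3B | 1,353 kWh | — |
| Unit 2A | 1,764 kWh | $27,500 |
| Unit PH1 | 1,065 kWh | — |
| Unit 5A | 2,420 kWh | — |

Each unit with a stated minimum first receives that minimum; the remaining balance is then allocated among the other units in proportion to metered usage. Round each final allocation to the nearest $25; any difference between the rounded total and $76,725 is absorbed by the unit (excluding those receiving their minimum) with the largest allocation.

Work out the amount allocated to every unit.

Unit 3B: $13,775; Unit 2A: $27,500; Unit PH1: $10,825; Unit 5A: $24,625

Fund the minimums — Unit 2A $27,500. Remaining pool $49,225.
Remaining pool split over remaining metered usage 4,838: Unit 3B 13,766.31 → $13,775; Unit PH1 10,836.01 → $10,825; Unit 5A 24,622.67 → $24,625.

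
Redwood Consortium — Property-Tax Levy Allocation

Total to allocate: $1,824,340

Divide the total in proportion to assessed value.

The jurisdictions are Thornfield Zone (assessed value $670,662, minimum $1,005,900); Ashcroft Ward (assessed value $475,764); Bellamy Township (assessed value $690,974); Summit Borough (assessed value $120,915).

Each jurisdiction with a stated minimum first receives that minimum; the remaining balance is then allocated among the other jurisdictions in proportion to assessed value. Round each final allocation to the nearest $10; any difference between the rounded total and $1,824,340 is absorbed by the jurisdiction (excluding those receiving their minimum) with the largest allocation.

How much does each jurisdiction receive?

Minimums first: Thornfield Zone $1,005,900. Remaining pool $818,440.
Remaining pool split over remaining assessed value 1,287,653: Ashcroft Ward 302,398.46 → $302,400; Bellamy Township 439,187.23 → $439,190; Summit Borough 76,854.30 → $76,850.

Thornfield Zone: $1,005,900 | Ashcroft Ward: $302,400 | Bellamy Township: $439,190 | Summit Borough: $76,850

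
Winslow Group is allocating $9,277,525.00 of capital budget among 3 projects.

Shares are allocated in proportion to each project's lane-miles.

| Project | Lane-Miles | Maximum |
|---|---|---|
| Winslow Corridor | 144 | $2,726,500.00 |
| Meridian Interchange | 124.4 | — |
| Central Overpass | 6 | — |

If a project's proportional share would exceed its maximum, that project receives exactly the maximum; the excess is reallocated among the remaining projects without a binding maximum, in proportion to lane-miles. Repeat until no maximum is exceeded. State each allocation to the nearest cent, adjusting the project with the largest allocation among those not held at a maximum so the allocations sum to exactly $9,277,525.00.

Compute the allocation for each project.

Winslow Corridor: $2,726,500.00 · Meridian Interchange: $6,249,597.47 · Central Overpass: $301,427.53

Sum of lane-miles: 274.4.
Proportional shares (ignoring caps): Winslow Corridor 4,868,672.0117; Meridian Interchange 4,205,991.6545; Central Overpass 202,861.3338.
Capped: Winslow Corridor ($2,726,500.00); balance $6,551,025.00 reallocated over remaining lane-miles 130.4.
Shares after redistribution: Meridian Interchange 6,249,597.4693 → $6,249,597.47; Central Overpass 301,427.5307 → $301,427.53.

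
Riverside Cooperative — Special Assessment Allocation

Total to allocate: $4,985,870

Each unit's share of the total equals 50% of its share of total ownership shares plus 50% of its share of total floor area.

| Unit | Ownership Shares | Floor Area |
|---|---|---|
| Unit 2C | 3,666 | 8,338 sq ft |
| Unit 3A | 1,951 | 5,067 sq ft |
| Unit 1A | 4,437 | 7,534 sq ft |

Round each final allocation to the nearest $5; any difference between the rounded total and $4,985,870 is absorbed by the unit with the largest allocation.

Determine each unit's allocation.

Totals — ownership shares 10,054, floor area 20,939.
Combined weights (50% ownership shares + 50% floor area): Unit 2C 0.3814; Unit 3A 0.2180; Unit 1A 0.4006.
Pro-rata amounts: Unit 2C 1,901,698.82; Unit 3A 1,087,021.25; Unit 1A 1,997,149.93.
At nearest $5: Unit 2C $1,901,700; Unit 3A $1,087,020; Unit 1A $1,997,150. Sum = $4,985,870.
No rounding difference to absorb.

Unit 2C: $1,901,700; Unit 3A: $1,087,020; Unit 1A: $1,997,150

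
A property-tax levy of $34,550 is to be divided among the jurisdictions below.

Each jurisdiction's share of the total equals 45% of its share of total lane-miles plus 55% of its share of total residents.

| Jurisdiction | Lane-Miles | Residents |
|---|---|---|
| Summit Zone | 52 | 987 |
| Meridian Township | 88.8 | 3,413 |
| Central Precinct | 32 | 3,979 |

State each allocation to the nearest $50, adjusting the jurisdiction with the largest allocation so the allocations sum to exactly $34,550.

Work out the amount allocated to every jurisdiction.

Summit Zone: $6,900; Meridian Township: $15,750; Central Precinct: $11,900

Lane-miles total 172.8; residents total 8,379.
Composite weights (45% lane-miles + 55% residents): Summit Zone 0.2002; Meridian Township 0.4553; Central Precinct 0.3445.
Proportional shares: Summit Zone 6,917.04; Meridian Township 15,729.93; Central Precinct 11,903.03.
Rounded to nearest $50: Summit Zone $6,900; Meridian Township $15,750; Central Precinct $11,900. Sum = $34,550.
Rounded total matches; no reconciliation needed.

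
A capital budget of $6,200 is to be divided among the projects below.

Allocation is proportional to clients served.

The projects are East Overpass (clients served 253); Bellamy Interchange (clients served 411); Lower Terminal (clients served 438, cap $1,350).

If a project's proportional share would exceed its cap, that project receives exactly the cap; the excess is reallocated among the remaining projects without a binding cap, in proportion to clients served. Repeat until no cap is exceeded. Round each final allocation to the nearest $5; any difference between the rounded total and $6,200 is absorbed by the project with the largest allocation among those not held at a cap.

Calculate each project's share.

East Overpass: $1,850 | Bellamy Interchange: $3,000 | Lower Terminal: $1,350

Combined clients served = 1,102.
Unconstrained shares: East Overpass 1,423.41; Bellamy Interchange 2,312.34; Lower Terminal 2,464.25.
Capped: Lower Terminal ($1,350); balance $4,850 reallocated over remaining clients served 664.
Remaining shares: East Overpass 1,847.97 → $1,850; Bellamy Interchange 3,002.03 → $3,000.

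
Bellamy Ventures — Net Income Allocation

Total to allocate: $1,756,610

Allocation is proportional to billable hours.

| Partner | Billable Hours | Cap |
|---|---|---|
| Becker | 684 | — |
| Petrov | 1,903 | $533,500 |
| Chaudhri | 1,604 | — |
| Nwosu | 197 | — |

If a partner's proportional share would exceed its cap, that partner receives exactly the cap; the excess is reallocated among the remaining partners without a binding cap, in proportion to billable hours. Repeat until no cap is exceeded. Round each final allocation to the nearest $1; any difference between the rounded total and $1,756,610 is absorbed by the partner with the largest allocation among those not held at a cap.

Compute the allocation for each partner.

Billable hours total: 4,388.
Proportional shares (ignoring caps): Becker 273,819.79; Petrov 761,811.49; Chaudhri 642,115.41; Nwosu 78,863.30.
Held at cap: Petrov ($533,500); remaining pool $1,223,110 reallocated over remaining billable hours 2,485.
Remaining shares: Becker 336,662.87 → $336,663; Chaudhri 789,484.28 → $789,484; Nwosu 96,962.85 → $96,963.

Becker: $336,663 · Petrov: $533,500 · Chaudhri: $789,484 · Nwosu: $96,963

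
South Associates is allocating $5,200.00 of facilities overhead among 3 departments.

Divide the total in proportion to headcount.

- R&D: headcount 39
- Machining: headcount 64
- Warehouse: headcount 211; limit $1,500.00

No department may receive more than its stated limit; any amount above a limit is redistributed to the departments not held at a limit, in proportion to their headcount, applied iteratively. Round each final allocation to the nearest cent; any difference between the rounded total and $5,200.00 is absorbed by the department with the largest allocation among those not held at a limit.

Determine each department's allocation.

R&D: $1,400.97; Machining: $2,299.03; Warehouse: $1,500.00

Combined headcount = 314.
Pro-rata shares before constraints: R&D 645.8599; Machining 1,059.8726; Warehouse 3,494.2675.
Cap binds for Warehouse ($1,500.00); balance $3,700.00 reallocated over remaining headcount 103.
Redistributed shares: R&D 1,400.9709 → $1,400.97; Machining 2,299.0291 → $2,299.03.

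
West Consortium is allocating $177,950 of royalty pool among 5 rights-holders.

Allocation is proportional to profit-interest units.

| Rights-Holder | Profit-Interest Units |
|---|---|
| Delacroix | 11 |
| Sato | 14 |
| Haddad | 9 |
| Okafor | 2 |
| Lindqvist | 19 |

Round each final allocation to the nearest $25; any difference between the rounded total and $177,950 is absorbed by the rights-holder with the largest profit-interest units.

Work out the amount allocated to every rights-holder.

Delacroix: $35,600 | Sato: $45,300 | Haddad: $29,125 | Okafor: $6,475 | Lindqvist: $61,450

Total profit-interest units = 11 + 14 + 9 + 2 + 19 = 55.
Proportional shares: Delacroix 35,590.00; Sato 45,296.36; Haddad 29,119.09; Okafor 6,470.91; Lindqvist 61,473.64.
After rounding ($25): Delacroix $35,600; Sato $45,300; Haddad $29,125; Okafor $6,475; Lindqvist $61,475. Sum = $177,975.
Difference $177,950 − $177,975 = −$25 applied to largest profit-interest units (Lindqvist): Lindqvist becomes $61,450.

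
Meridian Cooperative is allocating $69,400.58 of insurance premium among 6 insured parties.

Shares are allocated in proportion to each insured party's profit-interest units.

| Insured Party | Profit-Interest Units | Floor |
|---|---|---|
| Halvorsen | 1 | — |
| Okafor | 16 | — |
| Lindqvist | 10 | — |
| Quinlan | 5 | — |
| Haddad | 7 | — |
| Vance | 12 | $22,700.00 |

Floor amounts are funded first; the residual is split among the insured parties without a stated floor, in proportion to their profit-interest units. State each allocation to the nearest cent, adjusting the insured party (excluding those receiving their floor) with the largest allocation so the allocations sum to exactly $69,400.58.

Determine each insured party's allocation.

Minimums first: Vance $22,700.00. Residual $46,700.58.
Residual split over remaining profit-interest units 39: Halvorsen 1,197.4508 → $1,197.45; Okafor 19,159.2123 → $19,159.21; Lindqvist 11,974.5077 → $11,974.51; Quinlan 5,987.2538 → $5,987.25; Haddad 8,382.1554 → $8,382.16.

Halvorsen: $1,197.45 | Okafor: $19,159.21 | Lindqvist: $11,974.51 | Quinlan: $5,987.25 | Haddad: $8,382.16 | Vance: $22,700.00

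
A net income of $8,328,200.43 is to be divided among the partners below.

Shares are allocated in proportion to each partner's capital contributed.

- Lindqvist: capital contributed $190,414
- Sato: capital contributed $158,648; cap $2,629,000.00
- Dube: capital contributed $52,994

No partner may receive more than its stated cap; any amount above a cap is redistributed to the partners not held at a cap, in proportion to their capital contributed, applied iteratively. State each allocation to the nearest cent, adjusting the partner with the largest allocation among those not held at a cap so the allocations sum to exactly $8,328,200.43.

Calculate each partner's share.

Lindqvist: $4,458,389.00 · Sato: $2,629,000.00 · Dube: $1,240,811.43

Capital contributed total: 402,056.
Pro-rata shares before constraints: Lindqvist 3,944,241.4904; Sato 3,286,239.5831; Dube 1,097,719.3565.
Held at cap: Sato ($2,629,000.00); remaining pool $5,699,200.43 reallocated over remaining capital contributed 243,408.
Remaining shares: Lindqvist 4,458,389.0040 → $4,458,389.00; Dube 1,240,811.4260 → $1,240,811.43.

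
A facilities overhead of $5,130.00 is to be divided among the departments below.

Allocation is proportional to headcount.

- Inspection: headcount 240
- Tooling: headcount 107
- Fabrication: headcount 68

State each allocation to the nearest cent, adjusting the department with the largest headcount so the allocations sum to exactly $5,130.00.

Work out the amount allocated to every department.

Inspection: $2,966.75 · Tooling: $1,322.67 · Fabrication: $840.58

Total headcount = 240 + 107 + 68 = 415.
Unrounded shares: Inspection 2,966.7470; Tooling 1,322.6747; Fabrication 840.5783.
At nearest cent: Inspection $2,966.75; Tooling $1,322.67; Fabrication $840.58. Sum = $5,130.00.
Sum already equals the total — no adjustment.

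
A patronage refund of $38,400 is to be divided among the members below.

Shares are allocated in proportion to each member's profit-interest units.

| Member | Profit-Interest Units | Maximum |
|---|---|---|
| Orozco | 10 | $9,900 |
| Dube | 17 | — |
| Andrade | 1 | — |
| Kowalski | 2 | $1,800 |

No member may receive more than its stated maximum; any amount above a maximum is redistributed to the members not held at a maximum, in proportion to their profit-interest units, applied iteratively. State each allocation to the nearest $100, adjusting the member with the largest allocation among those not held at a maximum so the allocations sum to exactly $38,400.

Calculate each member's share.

Orozco: $9,900 · Dube: $25,200 · Andrade: $1,500 · Kowalski: $1,800

Sum of profit-interest units: 30.
Pro-rata shares before constraints: Orozco 12,800.00; Dube 21,760.00; Andrade 1,280.00; Kowalski 2,560.00.
Held at cap: Orozco ($9,900), Kowalski ($1,800); remaining pool $26,700 reallocated over remaining profit-interest units 18.
Shares after redistribution: Dube 25,216.67 → $25,200; Andrade 1,483.33 → $1,500.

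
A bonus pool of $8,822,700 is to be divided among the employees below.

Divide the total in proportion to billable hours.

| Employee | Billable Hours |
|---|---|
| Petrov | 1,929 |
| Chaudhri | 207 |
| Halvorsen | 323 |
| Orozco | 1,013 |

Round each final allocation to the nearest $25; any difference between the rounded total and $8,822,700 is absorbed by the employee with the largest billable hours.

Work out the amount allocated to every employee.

Petrov: $4,901,800 · Chaudhri: $526,000 · Halvorsen: $820,775 · Orozco: $2,574,125

Combined billable hours = 3,472.
Pro-rata amounts: Petrov 1,929/3,472 × $8,822,700 = 4,901,782.34; Chaudhri 207/3,472 × $8,822,700 = 526,007.75; Halvorsen 323/3,472 × $8,822,700 = 820,775.37; Orozco 1,013/3,472 × $8,822,700 = 2,574,134.53.
At nearest $25: Petrov $4,901,775; Chaudhri $526,000; Halvorsen $820,775; Orozco $2,574,125. Sum = $8,822,675.
Difference $8,822,700 − $8,822,675 = +$25 applied to largest billable hours (Petrov): Petrov becomes $4,901,800.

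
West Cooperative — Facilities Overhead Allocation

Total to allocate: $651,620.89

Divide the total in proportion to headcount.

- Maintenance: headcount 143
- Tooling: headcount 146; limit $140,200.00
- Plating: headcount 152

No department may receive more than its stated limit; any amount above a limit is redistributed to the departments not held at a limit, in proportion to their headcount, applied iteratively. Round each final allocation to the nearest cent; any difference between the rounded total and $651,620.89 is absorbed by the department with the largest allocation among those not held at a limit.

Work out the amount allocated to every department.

Maintenance: $247,909.11 | Tooling: $140,200.00 | Plating: $263,511.78

Total headcount = 441.
Pro-rata shares before constraints: Maintenance 211,296.5698; Tooling 215,729.3649; Plating 224,594.9553.
Capped: Tooling ($140,200.00); residual $511,420.89 reallocated over remaining headcount 295.
Shares after redistribution: Maintenance 247,909.1094 → $247,909.11; Plating 263,511.7806 → $263,511.78.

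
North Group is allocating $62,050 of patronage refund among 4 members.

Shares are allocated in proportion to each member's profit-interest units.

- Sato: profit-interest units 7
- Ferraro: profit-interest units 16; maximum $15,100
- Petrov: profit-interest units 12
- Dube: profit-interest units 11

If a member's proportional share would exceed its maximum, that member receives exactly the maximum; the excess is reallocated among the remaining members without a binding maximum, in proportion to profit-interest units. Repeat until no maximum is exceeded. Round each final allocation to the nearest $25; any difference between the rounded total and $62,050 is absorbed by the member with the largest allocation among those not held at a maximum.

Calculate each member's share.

Profit-interest units total: 46.
Proportional shares (ignoring caps): Sato 9,442.39; Ferraro 21,582.61; Petrov 16,186.96; Dube 14,838.04.
Capped: Ferraro ($15,100); balance $46,950 reallocated over remaining profit-interest units 30.
Redistributed shares: Sato 10,955.00 → $10,950; Petrov 18,780.00 → $18,775; Dube 17,215.00 → $17,225.

Sato: $10,950 | Ferraro: $15,100 | Petrov: $18,775 | Dube: $17,225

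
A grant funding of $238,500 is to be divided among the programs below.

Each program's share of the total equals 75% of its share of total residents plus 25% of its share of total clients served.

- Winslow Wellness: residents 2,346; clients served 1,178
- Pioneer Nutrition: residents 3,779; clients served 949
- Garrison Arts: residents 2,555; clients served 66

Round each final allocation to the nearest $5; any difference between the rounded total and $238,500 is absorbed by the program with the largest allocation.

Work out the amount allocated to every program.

Winslow Wellness: $80,375 | Pioneer Nutrition: $103,680 | Garrison Arts: $54,445

Totals — residents 8,680, clients served 2,193.
Combined weights (75% residents + 25% clients served): Winslow Wellness 0.3370; Pioneer Nutrition 0.4347; Garrison Arts 0.2283.
Proportional shares: Winslow Wellness 80,374.09; Pioneer Nutrition 103,678.72; Garrison Arts 54,447.18.
At nearest $5: Winslow Wellness $80,375; Pioneer Nutrition $103,680; Garrison Arts $54,445. Sum = $238,500.
Rounded total matches; no reconciliation needed.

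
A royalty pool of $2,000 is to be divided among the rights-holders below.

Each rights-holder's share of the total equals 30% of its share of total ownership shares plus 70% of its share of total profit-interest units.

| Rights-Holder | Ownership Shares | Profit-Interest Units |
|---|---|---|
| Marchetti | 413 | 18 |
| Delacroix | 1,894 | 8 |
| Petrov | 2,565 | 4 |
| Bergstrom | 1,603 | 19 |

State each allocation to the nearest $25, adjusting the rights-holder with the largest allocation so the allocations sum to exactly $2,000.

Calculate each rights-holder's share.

Totals — ownership shares 6,475, profit-interest units 49.
Combined weights (30% ownership shares + 70% profit-interest units): Marchetti 0.2763; Delacroix 0.2020; Petrov 0.1760; Bergstrom 0.3457.
Proportional shares: Marchetti 552.56; Delacroix 404.08; Petrov 351.97; Bergstrom 691.40.
Rounded to nearest $25: Marchetti $550; Delacroix $400; Petrov $350; Bergstrom $700. Sum = $2,000.
Rounded total matches; no reconciliation needed.

Marchetti: $550 · Delacroix: $400 · Petrov: $350 · Bergstrom: $700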